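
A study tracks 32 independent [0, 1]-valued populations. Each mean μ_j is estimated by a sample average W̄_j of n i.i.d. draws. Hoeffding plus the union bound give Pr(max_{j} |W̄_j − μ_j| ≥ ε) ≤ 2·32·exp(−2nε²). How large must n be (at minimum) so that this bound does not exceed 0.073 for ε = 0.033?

3112

Need 2·32·exp(−2nε²) ≤ 0.073, i.e. exp(−2nε²) ≤ 0.073/64.
So 2nε² ≥ ln(64/0.073) = 6.776179.
Hence n ≥ 6.776179/(2·0.033²) = 3111.193.
The smallest integer n is 3112.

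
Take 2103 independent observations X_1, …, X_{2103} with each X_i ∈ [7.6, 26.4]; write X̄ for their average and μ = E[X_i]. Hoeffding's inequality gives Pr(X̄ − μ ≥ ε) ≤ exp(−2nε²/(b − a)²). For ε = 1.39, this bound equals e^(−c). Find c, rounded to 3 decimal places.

c = 2nε²/(b − a)² = 2·2103·1.39² / 18.8² = 22.9923.

22.992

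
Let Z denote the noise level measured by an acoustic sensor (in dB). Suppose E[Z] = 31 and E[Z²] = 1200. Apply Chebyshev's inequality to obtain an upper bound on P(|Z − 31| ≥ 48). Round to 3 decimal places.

Var(Z) = E[Z²] − (E[Z])² = 1200 − 961 = 239.
Chebyshev's inequality: P(|Z − μ| ≥ t) ≤ Var(Z)/t² = 239/2304 = 0.1037.

0.104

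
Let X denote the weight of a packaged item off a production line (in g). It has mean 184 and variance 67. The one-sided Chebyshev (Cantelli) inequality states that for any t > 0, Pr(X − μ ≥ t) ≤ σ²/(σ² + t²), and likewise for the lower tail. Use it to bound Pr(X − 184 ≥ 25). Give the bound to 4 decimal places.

Here σ² = 67 and t = 25, so σ² + t² = 692.
Cantelli's bound: 67/692 = 0.0968.

0.0968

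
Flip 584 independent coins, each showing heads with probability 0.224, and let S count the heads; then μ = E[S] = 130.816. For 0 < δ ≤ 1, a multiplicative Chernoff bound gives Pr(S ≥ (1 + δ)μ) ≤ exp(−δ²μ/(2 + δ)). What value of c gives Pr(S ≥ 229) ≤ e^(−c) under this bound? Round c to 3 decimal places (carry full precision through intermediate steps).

26.792

Write 229 = (1 + δ)μ, so δ = 229/130.816 − 1 = 0.7505504…
Then the exponent is δ²μ/(2 + δ) = (229 − μ)² / (μ·(2 + δ)) = 26.791743.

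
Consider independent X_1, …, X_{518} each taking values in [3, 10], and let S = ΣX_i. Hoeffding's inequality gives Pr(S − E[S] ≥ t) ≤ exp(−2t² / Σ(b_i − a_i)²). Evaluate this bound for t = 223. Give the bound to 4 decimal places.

0.0199

Σ(b_i − a_i)² = 518·(7)² = 25382.
Exponent = 2·223²/25382 = 3.9184.
Bound = exp(−3.9184) = 0.01987.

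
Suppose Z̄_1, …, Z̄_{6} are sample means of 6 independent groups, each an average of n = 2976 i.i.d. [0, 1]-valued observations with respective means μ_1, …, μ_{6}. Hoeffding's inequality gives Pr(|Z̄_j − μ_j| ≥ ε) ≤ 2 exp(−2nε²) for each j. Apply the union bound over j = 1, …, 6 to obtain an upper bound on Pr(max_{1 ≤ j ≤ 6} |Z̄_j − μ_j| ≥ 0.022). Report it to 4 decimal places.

0.6731

Per-experiment Hoeffding bound: 2·exp(−2·2976·0.022²) = 2·exp(−2.88077) = 0.11218.
Union bound over 6 events: 6·0.11218 = 0.67310.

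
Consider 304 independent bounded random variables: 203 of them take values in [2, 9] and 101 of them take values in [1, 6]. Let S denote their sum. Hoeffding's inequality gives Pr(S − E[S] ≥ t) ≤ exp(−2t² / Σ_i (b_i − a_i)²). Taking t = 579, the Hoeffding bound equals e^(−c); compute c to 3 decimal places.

Σ(b_i − a_i)² = 203·7² + 101·5² = 12472.
c = 2t² / 12472 = 2·579² / 12472 = 53.7590.

53.759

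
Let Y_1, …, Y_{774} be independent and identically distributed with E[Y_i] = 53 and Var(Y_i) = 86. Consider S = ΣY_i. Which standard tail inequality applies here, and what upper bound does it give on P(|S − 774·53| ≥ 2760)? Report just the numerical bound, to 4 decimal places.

0.0087

With mean and variance of each term known, Chebyshev's inequality bounds the deviation of the sum (or sample mean).
Var(S) = n·Var(Y_i) = 774·86 = 66564.
Chebyshev: P(|S − 774·53| ≥ 2760) ≤ Var(S)/2760² = 66564/7617600 = 0.0087.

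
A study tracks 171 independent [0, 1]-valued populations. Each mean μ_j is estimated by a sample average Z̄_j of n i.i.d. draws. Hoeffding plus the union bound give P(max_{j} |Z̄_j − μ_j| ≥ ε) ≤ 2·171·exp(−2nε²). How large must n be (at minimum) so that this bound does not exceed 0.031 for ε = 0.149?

210

Need 2·171·exp(−2nε²) ≤ 0.031, i.e. exp(−2nε²) ≤ 0.031/342.
So 2nε² ≥ ln(342/0.031) = 9.308579.
Hence n ≥ 9.308579/(2·0.149²) = 209.643.
The smallest integer n is 210.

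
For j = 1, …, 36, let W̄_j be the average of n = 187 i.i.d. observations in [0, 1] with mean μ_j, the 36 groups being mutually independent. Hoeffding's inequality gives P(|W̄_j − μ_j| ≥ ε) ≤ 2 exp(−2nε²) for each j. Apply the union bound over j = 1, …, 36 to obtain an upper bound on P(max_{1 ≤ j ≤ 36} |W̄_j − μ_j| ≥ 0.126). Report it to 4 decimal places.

0.1900

Per-experiment Hoeffding bound: 2·exp(−2·187·0.126²) = 2·exp(−5.93762) = 0.0052766.
Union bound over 36 events: 36·0.0052766 = 0.18996.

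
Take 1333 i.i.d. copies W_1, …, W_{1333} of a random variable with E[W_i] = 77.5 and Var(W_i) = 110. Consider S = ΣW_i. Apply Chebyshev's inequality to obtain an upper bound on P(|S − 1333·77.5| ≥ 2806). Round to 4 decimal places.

0.0186

Var(S) = n·Var(W_i) = 1333·110 = 146630.
Chebyshev: P(|S − 1333·77.5| ≥ 2806) ≤ Var(S)/2806² = 146630/7873636 = 0.0186.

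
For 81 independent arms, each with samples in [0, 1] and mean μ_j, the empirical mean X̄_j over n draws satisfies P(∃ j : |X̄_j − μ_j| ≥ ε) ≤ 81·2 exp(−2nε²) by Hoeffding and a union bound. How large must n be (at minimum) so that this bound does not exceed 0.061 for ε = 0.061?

1060

Need 2·81·exp(−2nε²) ≤ 0.061, i.e. exp(−2nε²) ≤ 0.061/162.
So 2nε² ≥ ln(162/0.061) = 7.884478.
Hence n ≥ 7.884478/(2·0.061²) = 1059.457.
The smallest integer n is 1060.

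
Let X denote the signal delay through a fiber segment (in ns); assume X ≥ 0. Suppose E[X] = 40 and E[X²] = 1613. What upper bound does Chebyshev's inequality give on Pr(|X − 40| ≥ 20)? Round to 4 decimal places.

Var(X) = E[X²] − (E[X])² = 1613 − 1600 = 13.
Chebyshev's inequality: Pr(|X − μ| ≥ t) ≤ Var(X)/t² = 13/400 = 0.0325.

0.0325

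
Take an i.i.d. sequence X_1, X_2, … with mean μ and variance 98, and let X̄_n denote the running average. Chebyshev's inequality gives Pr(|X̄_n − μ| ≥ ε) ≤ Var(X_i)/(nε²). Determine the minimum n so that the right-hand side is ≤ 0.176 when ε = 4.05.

Require 98/(n·4.05²) ≤ 0.176, i.e. n ≥ 98/(0.176·4.05²) = 33.947.
The smallest integer n is 34.

34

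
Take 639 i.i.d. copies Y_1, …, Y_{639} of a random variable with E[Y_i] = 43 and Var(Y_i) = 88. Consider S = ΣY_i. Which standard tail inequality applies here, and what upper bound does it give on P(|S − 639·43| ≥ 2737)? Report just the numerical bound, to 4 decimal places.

0.0075

With mean and variance of each term known, Chebyshev's inequality bounds the deviation of the sum (or sample mean).
Var(S) = n·Var(Y_i) = 639·88 = 56232.
Chebyshev: P(|S − 639·43| ≥ 2737) ≤ Var(S)/2737² = 56232/7491169 = 0.0075.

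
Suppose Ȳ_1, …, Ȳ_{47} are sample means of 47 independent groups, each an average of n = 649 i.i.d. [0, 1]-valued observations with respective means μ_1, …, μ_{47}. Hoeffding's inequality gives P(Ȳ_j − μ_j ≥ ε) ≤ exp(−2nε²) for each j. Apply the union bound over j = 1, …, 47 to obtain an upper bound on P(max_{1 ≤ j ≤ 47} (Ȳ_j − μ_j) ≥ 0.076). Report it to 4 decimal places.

Per-experiment Hoeffding bound: exp(−2·649·0.076²) = exp(−7.49725) = 0.00055461.
Union bound over 47 events: 47·0.00055461 = 0.02607.

0.0261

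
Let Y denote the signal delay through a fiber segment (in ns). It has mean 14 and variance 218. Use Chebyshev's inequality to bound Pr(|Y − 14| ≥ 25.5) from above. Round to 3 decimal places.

Chebyshev: Pr(|Y − μ| ≥ t) ≤ Var(Y)/t².
Bound = 218 / 650.25 = 0.3353.

0.335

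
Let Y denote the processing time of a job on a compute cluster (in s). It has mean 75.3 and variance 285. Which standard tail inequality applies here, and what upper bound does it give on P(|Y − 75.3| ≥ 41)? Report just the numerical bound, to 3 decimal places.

0.170

Mean and variance are known, so Chebyshev's inequality applies.
Chebyshev: P(|Y − μ| ≥ t) ≤ Var(Y)/t².
Bound = 285 / 1681 = 0.1695.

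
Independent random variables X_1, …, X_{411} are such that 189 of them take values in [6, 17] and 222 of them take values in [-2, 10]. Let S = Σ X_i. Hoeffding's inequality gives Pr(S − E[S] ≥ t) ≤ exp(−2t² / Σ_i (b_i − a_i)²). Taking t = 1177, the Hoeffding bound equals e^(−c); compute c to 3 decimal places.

Σ(b_i − a_i)² = 189·11² + 222·12² = 54837.
c = 2t² / 54837 = 2·1177² / 54837 = 50.5253.

50.525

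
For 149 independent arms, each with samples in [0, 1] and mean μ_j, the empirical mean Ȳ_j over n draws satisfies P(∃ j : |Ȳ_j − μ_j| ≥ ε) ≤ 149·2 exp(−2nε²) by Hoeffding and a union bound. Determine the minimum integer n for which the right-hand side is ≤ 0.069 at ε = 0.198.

107

Need 2·149·exp(−2nε²) ≤ 0.069, i.e. exp(−2nε²) ≤ 0.069/298.
So 2nε² ≥ ln(298/0.069) = 8.370742.
Hence n ≥ 8.370742/(2·0.198²) = 106.759.
The smallest integer n is 107.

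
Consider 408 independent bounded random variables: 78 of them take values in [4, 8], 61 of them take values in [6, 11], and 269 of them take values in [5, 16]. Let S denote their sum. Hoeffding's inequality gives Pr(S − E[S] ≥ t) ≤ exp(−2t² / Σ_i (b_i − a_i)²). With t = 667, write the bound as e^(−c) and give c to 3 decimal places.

Σ(b_i − a_i)² = 78·4² + 61·5² + 269·11² = 35322.
c = 2t² / 35322 = 2·667² / 35322 = 25.1905.

25.190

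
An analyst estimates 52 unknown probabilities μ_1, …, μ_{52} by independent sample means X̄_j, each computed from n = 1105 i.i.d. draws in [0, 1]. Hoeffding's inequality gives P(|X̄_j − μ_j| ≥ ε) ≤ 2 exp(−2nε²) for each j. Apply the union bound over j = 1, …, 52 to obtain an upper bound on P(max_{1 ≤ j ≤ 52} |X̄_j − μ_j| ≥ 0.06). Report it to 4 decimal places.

Per-experiment Hoeffding bound: 2·exp(−2·1105·0.06²) = 2·exp(−7.95600) = 0.00070111.
Union bound over 52 events: 52·0.00070111 = 0.03646.

0.0365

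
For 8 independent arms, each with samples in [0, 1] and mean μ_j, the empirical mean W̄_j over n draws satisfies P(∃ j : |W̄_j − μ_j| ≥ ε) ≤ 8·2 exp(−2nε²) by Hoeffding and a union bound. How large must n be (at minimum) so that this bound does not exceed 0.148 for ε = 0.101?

230

Need 2·8·exp(−2nε²) ≤ 0.148, i.e. exp(−2nε²) ≤ 0.148/16.
So 2nε² ≥ ln(16/0.148) = 4.683132.
Hence n ≥ 4.683132/(2·0.101²) = 229.543.
The smallest integer n is 230.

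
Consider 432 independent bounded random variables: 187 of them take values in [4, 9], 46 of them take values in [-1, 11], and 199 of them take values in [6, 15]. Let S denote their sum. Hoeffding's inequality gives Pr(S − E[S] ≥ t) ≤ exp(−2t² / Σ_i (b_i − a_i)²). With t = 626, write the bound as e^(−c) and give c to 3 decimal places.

Σ(b_i − a_i)² = 187·5² + 46·12² + 199·9² = 27418.
c = 2t² / 27418 = 2·626² / 27418 = 28.5853.

28.585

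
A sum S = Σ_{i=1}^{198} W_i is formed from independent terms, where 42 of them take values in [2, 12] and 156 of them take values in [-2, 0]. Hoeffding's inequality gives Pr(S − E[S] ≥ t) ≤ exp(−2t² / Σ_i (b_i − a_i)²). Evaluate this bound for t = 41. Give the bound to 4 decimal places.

0.4981

Σ(b_i − a_i)² = 42·10² + 156·2² = 4824.
Exponent = 2·41² / 4824 = 0.69693.
Bound = exp(−0.69693) = 0.49811.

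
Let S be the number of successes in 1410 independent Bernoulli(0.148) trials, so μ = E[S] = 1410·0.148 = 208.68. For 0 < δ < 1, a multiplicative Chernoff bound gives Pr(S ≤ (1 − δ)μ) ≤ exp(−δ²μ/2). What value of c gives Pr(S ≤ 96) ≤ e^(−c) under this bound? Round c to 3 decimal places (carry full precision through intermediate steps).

30.422

Write 96 = (1 − δ)μ, so δ = 1 − 96/208.68 = 0.5399655…
Then the exponent is δ²μ/2 = (μ − 96)²/(2μ) = 30.421656.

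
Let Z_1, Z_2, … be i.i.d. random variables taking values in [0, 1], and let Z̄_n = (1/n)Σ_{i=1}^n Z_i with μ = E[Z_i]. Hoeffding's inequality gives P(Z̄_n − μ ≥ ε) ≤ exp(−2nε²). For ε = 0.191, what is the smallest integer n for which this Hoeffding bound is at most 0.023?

Require exp(−2nε²) ≤ 0.023, i.e. 2nε² ≥ ln(1/0.023) = 3.772261.
So n ≥ 3.772261 / (2·0.191²) = 51.702.
The smallest integer n is 52.

52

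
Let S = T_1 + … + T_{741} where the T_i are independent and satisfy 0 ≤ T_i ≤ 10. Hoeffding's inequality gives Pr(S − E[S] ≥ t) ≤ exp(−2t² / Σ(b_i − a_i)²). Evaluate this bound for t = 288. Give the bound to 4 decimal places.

Σ(b_i − a_i)² = 741·(10)² = 74100.
Exponent = 2·288²/74100 = 2.2387.
Bound = exp(−2.2387) = 0.10660.

0.1066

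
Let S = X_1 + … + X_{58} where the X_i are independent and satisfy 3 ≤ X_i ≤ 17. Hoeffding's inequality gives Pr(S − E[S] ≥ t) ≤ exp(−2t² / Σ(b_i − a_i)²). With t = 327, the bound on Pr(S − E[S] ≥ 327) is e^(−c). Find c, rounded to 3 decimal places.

18.812

Σ(b_i − a_i)² = 58·(14)² = 11368.
c = 2t²/11368 = 2·327²/11368 = 18.8123.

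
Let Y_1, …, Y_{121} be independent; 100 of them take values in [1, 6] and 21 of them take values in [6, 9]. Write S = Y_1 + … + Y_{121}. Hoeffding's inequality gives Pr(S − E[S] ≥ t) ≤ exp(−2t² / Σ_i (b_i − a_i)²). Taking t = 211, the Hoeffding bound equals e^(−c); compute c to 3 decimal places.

33.113

Σ(b_i − a_i)² = 100·5² + 21·3² = 2689.
c = 2t² / 2689 = 2·211² / 2689 = 33.1134.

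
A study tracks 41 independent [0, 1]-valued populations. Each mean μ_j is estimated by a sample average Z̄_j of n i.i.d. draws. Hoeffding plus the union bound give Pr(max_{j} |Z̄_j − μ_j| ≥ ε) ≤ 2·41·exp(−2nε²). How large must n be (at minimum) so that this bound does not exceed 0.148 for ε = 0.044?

Need 2·41·exp(−2nε²) ≤ 0.148, i.e. exp(−2nε²) ≤ 0.148/82.
So 2nε² ≥ ln(82/0.148) = 6.317262.
Hence n ≥ 6.317262/(2·0.044²) = 1631.524.
The smallest integer n is 1632.

1632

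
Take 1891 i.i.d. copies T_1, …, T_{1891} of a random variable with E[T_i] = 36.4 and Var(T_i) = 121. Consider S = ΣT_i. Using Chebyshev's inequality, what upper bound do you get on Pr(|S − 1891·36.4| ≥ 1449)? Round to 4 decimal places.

0.1090

Var(S) = n·Var(T_i) = 1891·121 = 228811.
Chebyshev: Pr(|S − 1891·36.4| ≥ 1449) ≤ Var(S)/1449² = 228811/2099601 = 0.1090.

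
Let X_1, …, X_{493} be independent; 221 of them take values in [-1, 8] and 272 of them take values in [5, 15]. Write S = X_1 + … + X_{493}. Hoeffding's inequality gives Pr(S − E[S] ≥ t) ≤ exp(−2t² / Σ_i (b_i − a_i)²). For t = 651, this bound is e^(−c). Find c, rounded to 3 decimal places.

Σ(b_i − a_i)² = 221·9² + 272·10² = 45101.
c = 2t² / 45101 = 2·651² / 45101 = 18.7934.

18.793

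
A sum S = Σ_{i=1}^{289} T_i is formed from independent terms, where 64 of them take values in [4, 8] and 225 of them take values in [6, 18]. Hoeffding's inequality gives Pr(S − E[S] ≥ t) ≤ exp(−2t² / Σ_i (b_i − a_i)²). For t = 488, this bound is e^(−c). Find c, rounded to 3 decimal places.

14.250

Σ(b_i − a_i)² = 64·4² + 225·12² = 33424.
c = 2t² / 33424 = 2·488² / 33424 = 14.2499.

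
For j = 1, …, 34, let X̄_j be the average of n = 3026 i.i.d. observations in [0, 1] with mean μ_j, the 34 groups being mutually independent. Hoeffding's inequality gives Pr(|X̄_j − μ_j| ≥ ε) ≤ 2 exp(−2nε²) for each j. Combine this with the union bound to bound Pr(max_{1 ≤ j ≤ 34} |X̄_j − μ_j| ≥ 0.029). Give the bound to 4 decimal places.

0.4189

Per-experiment Hoeffding bound: 2·exp(−2·3026·0.029²) = 2·exp(−5.08973) = 0.012319.
Union bound over 34 events: 34·0.012319 = 0.41886.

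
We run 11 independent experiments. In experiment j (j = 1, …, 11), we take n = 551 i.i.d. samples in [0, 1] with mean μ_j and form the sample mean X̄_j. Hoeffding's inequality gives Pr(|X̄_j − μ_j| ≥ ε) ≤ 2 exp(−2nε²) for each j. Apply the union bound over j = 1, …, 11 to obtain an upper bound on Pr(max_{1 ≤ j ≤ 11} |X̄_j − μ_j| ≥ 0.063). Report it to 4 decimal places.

0.2773

Per-experiment Hoeffding bound: 2·exp(−2·551·0.063²) = 2·exp(−4.37384) = 0.025206.
Union bound over 11 events: 11·0.025206 = 0.27726.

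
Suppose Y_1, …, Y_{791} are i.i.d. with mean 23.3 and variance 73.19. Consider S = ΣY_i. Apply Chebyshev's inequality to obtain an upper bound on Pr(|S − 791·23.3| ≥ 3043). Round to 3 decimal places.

Var(S) = n·Var(Y_i) = 791·73.19 = 57893.29.
Chebyshev: Pr(|S − 791·23.3| ≥ 3043) ≤ Var(S)/3043² = 57893.29/9259849 = 0.0063.

0.006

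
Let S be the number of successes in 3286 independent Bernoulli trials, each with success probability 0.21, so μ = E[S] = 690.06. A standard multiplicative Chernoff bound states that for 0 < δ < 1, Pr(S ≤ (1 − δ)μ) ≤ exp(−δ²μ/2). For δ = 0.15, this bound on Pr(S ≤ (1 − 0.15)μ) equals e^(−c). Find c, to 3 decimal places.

c = δ²μ/2 = 0.15²·690.06/2 = 7.7632.

7.763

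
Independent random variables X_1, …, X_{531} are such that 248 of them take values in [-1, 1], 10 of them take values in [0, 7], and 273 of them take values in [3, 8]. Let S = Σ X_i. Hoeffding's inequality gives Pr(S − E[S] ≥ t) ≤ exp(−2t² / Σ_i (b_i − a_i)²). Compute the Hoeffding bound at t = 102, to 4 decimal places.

0.0817

Σ(b_i − a_i)² = 248·2² + 10·7² + 273·5² = 8307.
Exponent = 2·102² / 8307 = 2.50488.
Bound = exp(−2.50488) = 0.08169.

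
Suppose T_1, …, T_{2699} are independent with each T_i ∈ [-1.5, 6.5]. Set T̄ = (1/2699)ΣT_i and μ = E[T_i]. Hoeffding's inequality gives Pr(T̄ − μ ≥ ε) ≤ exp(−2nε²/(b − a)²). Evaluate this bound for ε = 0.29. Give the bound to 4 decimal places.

0.0008

Exponent: 2nε²/(b − a)² = 2·2699·0.29² / 8² = 7.09331.
Bound = exp(−7.09331) = 0.00083.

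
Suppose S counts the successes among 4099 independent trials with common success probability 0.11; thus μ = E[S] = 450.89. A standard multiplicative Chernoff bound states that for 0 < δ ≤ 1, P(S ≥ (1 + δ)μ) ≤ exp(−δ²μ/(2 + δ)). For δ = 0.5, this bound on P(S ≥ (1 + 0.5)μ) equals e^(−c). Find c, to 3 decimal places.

45.089

c = δ²μ/(2 + δ) = 0.5²·450.89/(2 + 0.5) = 45.0890.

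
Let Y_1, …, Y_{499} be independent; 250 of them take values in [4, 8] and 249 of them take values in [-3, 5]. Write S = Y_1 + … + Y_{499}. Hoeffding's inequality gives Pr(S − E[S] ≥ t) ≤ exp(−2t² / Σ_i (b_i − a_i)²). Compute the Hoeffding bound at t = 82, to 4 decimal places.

0.5094

Σ(b_i − a_i)² = 250·4² + 249·8² = 19936.
Exponent = 2·82² / 19936 = 0.67456.
Bound = exp(−0.67456) = 0.50938.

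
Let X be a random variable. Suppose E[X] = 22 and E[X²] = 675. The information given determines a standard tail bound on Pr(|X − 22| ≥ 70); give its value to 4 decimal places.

The first two moments determine the variance, so Chebyshev's inequality is the sharpest standard bound available.
Var(X) = E[X²] − (E[X])² = 675 − 484 = 191.
Chebyshev's inequality: Pr(|X − μ| ≥ t) ≤ Var(X)/t² = 191/4900 = 0.0390.

0.0390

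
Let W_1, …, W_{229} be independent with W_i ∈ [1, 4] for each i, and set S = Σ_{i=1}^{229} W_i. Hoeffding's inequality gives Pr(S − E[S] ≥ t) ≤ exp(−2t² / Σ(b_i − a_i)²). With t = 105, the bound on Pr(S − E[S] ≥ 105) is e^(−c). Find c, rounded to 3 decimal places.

Σ(b_i − a_i)² = 229·(3)² = 2061.
c = 2t²/2061 = 2·105²/2061 = 10.6987.

10.699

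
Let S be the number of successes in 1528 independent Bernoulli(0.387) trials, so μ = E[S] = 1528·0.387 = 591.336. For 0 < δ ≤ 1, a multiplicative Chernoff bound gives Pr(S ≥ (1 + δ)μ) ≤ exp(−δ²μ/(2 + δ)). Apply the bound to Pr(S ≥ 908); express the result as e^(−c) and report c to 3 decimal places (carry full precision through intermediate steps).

Write 908 = (1 + δ)μ, so δ = 908/591.336 − 1 = 0.535506…
Then the exponent is δ²μ/(2 + δ) = (908 − μ)² / (μ·(2 + δ)) = 66.880332.

66.880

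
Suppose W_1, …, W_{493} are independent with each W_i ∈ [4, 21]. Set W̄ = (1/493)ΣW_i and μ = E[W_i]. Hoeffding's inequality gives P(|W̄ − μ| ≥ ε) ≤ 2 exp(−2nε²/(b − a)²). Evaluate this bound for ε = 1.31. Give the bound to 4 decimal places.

0.0057

Exponent: 2nε²/(b − a)² = 2·493·1.31² / 17² = 5.85493.
Bound = 2·exp(−5.85493) = 0.00573.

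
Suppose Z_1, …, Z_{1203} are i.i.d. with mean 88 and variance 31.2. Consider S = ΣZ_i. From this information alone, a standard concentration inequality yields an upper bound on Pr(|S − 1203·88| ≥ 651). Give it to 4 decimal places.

0.0886

With mean and variance of each term known, Chebyshev's inequality bounds the deviation of the sum (or sample mean).
Var(S) = n·Var(Z_i) = 1203·31.2 = 37533.6.
Chebyshev: Pr(|S − 1203·88| ≥ 651) ≤ Var(S)/651² = 37533.6/423801 = 0.0886.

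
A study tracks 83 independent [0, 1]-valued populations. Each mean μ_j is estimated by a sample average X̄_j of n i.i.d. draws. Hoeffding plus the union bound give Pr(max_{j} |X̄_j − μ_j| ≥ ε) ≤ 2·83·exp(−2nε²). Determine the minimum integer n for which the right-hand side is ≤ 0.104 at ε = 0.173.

124

Need 2·83·exp(−2nε²) ≤ 0.104, i.e. exp(−2nε²) ≤ 0.104/166.
So 2nε² ≥ ln(166/0.104) = 7.375352.
Hence n ≥ 7.375352/(2·0.173²) = 123.214.
The smallest integer n is 124.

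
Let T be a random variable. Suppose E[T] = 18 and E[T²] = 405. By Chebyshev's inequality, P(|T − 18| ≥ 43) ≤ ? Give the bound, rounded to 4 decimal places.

0.0438

Var(T) = E[T²] − (E[T])² = 405 − 324 = 81.
Chebyshev's inequality: P(|T − μ| ≥ t) ≤ Var(T)/t² = 81/1849 = 0.0438.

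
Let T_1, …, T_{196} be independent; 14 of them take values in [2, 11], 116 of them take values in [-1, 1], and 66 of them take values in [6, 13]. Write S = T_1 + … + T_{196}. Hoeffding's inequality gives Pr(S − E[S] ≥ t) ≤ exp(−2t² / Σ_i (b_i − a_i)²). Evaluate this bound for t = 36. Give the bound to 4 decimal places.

Σ(b_i − a_i)² = 14·9² + 116·2² + 66·7² = 4832.
Exponent = 2·36² / 4832 = 0.53642.
Bound = exp(−0.53642) = 0.58484.

0.5848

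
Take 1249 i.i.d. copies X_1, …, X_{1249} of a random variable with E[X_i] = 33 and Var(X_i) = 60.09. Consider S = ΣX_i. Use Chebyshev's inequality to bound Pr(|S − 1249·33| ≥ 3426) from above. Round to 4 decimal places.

Var(S) = n·Var(X_i) = 1249·60.09 = 75052.41.
Chebyshev: Pr(|S − 1249·33| ≥ 3426) ≤ Var(S)/3426² = 75052.41/11737476 = 0.0064.

0.0064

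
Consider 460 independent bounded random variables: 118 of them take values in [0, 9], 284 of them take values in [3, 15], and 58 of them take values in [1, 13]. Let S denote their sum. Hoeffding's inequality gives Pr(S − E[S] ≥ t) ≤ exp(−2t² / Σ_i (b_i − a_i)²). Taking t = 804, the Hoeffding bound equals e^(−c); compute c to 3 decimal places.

21.985

Σ(b_i − a_i)² = 118·9² + 284·12² + 58·12² = 58806.
c = 2t² / 58806 = 2·804² / 58806 = 21.9847.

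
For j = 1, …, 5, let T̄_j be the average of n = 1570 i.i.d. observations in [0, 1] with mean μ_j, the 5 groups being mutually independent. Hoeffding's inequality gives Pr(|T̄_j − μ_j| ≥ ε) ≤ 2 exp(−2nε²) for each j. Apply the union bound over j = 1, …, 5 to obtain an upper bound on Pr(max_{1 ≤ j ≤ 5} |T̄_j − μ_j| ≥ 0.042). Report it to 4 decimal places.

0.0393

Per-experiment Hoeffding bound: 2·exp(−2·1570·0.042²) = 2·exp(−5.53896) = 0.0078612.
Union bound over 5 events: 5·0.0078612 = 0.03931.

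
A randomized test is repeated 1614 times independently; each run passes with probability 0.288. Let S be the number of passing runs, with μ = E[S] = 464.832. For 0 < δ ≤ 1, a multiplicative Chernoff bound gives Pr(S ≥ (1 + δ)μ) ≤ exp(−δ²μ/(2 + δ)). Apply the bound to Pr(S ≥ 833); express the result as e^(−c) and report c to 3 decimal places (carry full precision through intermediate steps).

Write 833 = (1 + δ)μ, so δ = 833/464.832 − 1 = 0.7920453…
Then the exponent is δ²μ/(2 + δ) = (833 − μ)² / (μ·(2 + δ)) = 104.441620.

104.442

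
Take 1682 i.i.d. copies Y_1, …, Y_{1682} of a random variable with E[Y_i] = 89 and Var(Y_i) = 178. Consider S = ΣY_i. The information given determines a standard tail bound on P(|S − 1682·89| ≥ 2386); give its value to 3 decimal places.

With mean and variance of each term known, Chebyshev's inequality bounds the deviation of the sum (or sample mean).
Var(S) = n·Var(Y_i) = 1682·178 = 299396.
Chebyshev: P(|S − 1682·89| ≥ 2386) ≤ Var(S)/2386² = 299396/5692996 = 0.0526.

0.053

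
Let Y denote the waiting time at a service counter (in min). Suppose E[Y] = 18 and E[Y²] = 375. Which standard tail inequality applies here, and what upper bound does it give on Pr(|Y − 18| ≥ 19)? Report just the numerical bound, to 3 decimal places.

The first two moments determine the variance, so Chebyshev's inequality is the sharpest standard bound available.
Var(Y) = E[Y²] − (E[Y])² = 375 − 324 = 51.
Chebyshev's inequality: Pr(|Y − μ| ≥ t) ≤ Var(Y)/t² = 51/361 = 0.1413.

0.141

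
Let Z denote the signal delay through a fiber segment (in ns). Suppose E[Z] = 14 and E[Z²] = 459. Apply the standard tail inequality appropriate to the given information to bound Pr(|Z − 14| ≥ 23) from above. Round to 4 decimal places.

0.4972

The first two moments determine the variance, so Chebyshev's inequality is the sharpest standard bound available.
Var(Z) = E[Z²] − (E[Z])² = 459 − 196 = 263.
Chebyshev's inequality: Pr(|Z − μ| ≥ t) ≤ Var(Z)/t² = 263/529 = 0.4972.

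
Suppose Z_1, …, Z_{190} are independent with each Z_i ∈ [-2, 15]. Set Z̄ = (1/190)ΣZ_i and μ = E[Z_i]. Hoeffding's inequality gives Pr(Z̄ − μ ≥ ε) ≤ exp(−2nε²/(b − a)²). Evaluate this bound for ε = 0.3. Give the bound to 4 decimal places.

0.8884

Exponent: 2nε²/(b − a)² = 2·190·0.3² / 17² = 0.11834.
Bound = exp(−0.11834) = 0.88839.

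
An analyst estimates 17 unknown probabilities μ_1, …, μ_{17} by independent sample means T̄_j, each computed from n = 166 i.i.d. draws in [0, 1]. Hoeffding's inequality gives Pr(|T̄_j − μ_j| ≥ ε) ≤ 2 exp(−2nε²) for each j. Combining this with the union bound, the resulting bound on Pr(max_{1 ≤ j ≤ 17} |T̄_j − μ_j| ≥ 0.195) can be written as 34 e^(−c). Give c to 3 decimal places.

Union bound over the 17 events: Pr(max_{1 ≤ j ≤ 17} |T̄_j − μ_j| ≥ 0.195) ≤ 17·2·exp(−2nε²) = 34 exp(−2·166·0.195²).
So c = 2·166·0.195² = 12.6243.

12.624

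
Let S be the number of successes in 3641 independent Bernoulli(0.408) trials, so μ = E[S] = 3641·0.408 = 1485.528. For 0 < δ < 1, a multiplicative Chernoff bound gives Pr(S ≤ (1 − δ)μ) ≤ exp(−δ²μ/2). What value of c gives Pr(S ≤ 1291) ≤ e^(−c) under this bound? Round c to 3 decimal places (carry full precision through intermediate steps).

Write 1291 = (1 − δ)μ, so δ = 1 − 1291/1485.528 = 0.1309487…
Then the exponent is δ²μ/2 = (μ − 1291)²/(2μ) = 12.736597.

12.737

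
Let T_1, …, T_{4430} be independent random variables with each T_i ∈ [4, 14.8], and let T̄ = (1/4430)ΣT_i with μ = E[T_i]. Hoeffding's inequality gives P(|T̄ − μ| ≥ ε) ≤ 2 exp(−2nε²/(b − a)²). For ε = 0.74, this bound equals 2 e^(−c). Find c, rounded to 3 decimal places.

c = 2nε²/(b − a)² = 2·4430·0.74² / 10.8² = 41.5958.

41.596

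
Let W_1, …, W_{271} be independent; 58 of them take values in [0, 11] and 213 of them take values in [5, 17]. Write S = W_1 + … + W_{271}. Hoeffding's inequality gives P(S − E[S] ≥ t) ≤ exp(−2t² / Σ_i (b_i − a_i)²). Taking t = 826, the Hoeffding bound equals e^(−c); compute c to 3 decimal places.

36.205

Σ(b_i − a_i)² = 58·11² + 213·12² = 37690.
c = 2t² / 37690 = 2·826² / 37690 = 36.2046.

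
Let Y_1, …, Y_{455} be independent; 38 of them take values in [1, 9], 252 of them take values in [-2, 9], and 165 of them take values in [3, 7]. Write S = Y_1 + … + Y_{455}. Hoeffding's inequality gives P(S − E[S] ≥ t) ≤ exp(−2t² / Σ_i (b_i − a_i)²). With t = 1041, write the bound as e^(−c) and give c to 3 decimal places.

Σ(b_i − a_i)² = 38·8² + 252·11² + 165·4² = 35564.
c = 2t² / 35564 = 2·1041² / 35564 = 60.9426.

60.943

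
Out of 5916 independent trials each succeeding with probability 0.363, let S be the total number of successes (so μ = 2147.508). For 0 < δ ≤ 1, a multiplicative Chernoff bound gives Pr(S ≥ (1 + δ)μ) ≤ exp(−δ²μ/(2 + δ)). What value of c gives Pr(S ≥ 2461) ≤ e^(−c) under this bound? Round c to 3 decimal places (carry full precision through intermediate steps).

21.325

Write 2461 = (1 + δ)μ, so δ = 2461/2147.508 − 1 = 0.1459794…
Then the exponent is δ²μ/(2 + δ) = (2461 − μ)² / (μ·(2 + δ)) = 21.325174.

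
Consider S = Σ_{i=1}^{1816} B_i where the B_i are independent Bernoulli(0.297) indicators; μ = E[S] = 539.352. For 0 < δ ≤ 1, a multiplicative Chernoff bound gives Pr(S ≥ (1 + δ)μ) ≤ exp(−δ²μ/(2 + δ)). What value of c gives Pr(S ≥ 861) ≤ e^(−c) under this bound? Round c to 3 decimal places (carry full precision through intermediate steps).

Write 861 = (1 + δ)μ, so δ = 861/539.352 − 1 = 0.5963601…
Then the exponent is δ²μ/(2 + δ) = (861 − μ)² / (μ·(2 + δ)) = 73.879593.

73.880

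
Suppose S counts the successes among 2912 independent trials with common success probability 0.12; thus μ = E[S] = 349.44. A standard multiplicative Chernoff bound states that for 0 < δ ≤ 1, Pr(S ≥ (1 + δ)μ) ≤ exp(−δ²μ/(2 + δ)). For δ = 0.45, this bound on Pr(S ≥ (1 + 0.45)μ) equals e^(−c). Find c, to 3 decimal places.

28.882

c = δ²μ/(2 + δ) = 0.45²·349.44/(2 + 0.45) = 28.8823.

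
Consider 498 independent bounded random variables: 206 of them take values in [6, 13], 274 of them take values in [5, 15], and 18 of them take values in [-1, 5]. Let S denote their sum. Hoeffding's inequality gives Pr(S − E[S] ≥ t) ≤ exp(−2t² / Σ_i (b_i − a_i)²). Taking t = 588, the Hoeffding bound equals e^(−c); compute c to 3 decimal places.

Σ(b_i − a_i)² = 206·7² + 274·10² + 18·6² = 38142.
c = 2t² / 38142 = 2·588² / 38142 = 18.1293.

18.129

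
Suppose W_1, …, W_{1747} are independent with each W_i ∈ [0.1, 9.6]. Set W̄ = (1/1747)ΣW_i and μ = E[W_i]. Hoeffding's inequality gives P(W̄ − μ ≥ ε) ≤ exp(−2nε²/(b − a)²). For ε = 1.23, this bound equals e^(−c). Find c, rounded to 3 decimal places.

c = 2nε²/(b − a)² = 2·1747·1.23² / 9.5² = 58.5714.

58.571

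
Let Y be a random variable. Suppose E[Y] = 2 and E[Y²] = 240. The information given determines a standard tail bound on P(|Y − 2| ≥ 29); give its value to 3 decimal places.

0.281

The first two moments determine the variance, so Chebyshev's inequality is the sharpest standard bound available.
Var(Y) = E[Y²] − (E[Y])² = 240 − 4 = 236.
Chebyshev's inequality: P(|Y − μ| ≥ t) ≤ Var(Y)/t² = 236/841 = 0.2806.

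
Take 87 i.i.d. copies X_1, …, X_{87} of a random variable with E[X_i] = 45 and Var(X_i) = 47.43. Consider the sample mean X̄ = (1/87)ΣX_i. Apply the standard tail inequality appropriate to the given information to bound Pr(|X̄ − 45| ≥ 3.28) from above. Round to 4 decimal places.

With mean and variance of each term known, Chebyshev's inequality bounds the deviation of the sum (or sample mean).
Var(X̄) = Var(X_i)/n = 47.43/87 = 0.54517.
Chebyshev: Pr(|X̄ − 45| ≥ 3.28) ≤ Var(X̄)/(3.28)² = 47.43/(87·3.28²) = 0.0507.

0.0507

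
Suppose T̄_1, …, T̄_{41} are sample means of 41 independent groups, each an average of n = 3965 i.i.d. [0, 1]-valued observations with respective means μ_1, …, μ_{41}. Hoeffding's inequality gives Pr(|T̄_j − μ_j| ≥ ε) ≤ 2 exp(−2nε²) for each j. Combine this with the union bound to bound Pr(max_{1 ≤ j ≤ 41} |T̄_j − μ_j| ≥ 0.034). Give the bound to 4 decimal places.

Per-experiment Hoeffding bound: 2·exp(−2·3965·0.034²) = 2·exp(−9.16708) = 0.00020884.
Union bound over 41 events: 41·0.00020884 = 0.00856.

0.0086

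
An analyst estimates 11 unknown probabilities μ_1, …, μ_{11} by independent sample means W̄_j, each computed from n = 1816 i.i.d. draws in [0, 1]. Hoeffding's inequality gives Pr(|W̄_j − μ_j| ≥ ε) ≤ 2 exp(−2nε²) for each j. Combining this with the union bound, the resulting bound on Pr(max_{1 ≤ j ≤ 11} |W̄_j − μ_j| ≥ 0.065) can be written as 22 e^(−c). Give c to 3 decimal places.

15.345

Union bound over the 11 events: Pr(max_{1 ≤ j ≤ 11} |W̄_j − μ_j| ≥ 0.065) ≤ 11·2·exp(−2nε²) = 22 exp(−2·1816·0.065²).
So c = 2·1816·0.065² = 15.3452.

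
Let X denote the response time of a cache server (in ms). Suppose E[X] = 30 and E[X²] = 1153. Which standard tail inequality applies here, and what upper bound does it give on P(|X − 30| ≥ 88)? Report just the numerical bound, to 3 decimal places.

The first two moments determine the variance, so Chebyshev's inequality is the sharpest standard bound available.
Var(X) = E[X²] − (E[X])² = 1153 − 900 = 253.
Chebyshev's inequality: P(|X − μ| ≥ t) ≤ Var(X)/t² = 253/7744 = 0.0327.

0.033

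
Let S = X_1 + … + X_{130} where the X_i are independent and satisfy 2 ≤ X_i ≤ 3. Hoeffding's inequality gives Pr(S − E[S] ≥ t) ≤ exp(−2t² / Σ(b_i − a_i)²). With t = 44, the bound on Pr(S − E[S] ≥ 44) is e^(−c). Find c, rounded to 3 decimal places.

Σ(b_i − a_i)² = 130·(1)² = 130.
c = 2t²/130 = 2·44²/130 = 29.7846.

29.785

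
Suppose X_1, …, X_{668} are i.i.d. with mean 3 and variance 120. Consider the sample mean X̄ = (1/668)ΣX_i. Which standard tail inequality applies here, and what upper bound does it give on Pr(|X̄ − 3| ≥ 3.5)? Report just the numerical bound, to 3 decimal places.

With mean and variance of each term known, Chebyshev's inequality bounds the deviation of the sum (or sample mean).
Var(X̄) = Var(X_i)/n = 120/668 = 0.17964.
Chebyshev: Pr(|X̄ − 3| ≥ 3.5) ≤ Var(X̄)/(3.5)² = 120/(668·3.5²) = 0.0147.

0.015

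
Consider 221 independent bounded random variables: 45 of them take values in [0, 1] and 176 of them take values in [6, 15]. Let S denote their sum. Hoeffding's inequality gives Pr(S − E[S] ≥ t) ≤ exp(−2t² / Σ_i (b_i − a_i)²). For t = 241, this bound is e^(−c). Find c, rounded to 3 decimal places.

Σ(b_i − a_i)² = 45·1² + 176·9² = 14301.
c = 2t² / 14301 = 2·241² / 14301 = 8.1226.

8.123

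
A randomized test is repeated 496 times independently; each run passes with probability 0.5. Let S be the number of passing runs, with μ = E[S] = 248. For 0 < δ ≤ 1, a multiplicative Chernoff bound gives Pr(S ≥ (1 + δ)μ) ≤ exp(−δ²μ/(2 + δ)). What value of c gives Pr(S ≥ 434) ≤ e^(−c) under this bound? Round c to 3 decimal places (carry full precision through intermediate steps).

50.727

Write 434 = (1 + δ)μ, so δ = 434/248 − 1 = 0.75…
Then the exponent is δ²μ/(2 + δ) = (434 − μ)² / (μ·(2 + δ)) = 50.727273.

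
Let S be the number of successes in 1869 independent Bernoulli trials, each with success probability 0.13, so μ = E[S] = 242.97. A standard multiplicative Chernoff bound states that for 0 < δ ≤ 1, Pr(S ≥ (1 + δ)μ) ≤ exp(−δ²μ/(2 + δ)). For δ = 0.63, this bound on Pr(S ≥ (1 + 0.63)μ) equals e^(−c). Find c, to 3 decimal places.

c = δ²μ/(2 + δ) = 0.63²·242.97/(2 + 0.63) = 36.6672.

36.667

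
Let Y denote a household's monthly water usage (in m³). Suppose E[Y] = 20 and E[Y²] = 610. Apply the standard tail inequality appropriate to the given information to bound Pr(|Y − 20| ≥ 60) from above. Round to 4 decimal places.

The first two moments determine the variance, so Chebyshev's inequality is the sharpest standard bound available.
Var(Y) = E[Y²] − (E[Y])² = 610 − 400 = 210.
Chebyshev's inequality: Pr(|Y − μ| ≥ t) ≤ Var(Y)/t² = 210/3600 = 0.0583.

0.0583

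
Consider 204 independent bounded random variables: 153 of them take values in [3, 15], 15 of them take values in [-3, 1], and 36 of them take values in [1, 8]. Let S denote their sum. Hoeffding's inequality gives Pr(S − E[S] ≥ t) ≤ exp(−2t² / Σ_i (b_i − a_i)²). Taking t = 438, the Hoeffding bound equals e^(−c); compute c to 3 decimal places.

15.963

Σ(b_i − a_i)² = 153·12² + 15·4² + 36·7² = 24036.
c = 2t² / 24036 = 2·438² / 24036 = 15.9631.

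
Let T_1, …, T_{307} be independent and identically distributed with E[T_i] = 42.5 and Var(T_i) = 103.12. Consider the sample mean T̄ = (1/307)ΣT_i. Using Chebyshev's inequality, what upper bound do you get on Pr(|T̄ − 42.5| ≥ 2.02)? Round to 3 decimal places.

Var(T̄) = Var(T_i)/n = 103.12/307 = 0.3359.
Chebyshev: Pr(|T̄ − 42.5| ≥ 2.02) ≤ Var(T̄)/(2.02)² = 103.12/(307·2.02²) = 0.0823.

0.082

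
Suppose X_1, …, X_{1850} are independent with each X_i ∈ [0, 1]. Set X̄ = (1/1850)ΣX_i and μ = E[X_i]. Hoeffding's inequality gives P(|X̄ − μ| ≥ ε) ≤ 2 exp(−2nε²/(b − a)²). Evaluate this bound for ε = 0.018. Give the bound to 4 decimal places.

Exponent: 2nε²/(b − a)² = 2·1850·0.018² / 1² = 1.19880.
Bound = 2·exp(−1.19880) = 0.60311.

0.6031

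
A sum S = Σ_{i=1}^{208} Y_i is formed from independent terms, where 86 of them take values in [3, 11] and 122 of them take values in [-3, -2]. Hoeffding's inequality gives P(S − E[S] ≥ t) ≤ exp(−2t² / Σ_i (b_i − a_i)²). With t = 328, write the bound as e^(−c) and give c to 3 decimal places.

Σ(b_i − a_i)² = 86·8² + 122·1² = 5626.
c = 2t² / 5626 = 2·328² / 5626 = 38.2453.

38.245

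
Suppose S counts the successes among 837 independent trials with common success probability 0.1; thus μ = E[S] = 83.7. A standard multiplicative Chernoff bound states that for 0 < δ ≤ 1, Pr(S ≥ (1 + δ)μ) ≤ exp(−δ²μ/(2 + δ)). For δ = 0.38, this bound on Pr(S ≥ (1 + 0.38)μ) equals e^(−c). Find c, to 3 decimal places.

5.078

c = δ²μ/(2 + δ) = 0.38²·83.7/(2 + 0.38) = 5.0783.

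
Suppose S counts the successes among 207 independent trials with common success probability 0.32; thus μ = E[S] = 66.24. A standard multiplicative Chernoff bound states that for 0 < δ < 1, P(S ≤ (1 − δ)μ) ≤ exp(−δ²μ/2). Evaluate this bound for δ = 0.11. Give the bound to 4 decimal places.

0.6698

Exponent = δ²μ/2 = 0.11²·66.24/2 = 0.4008.
Bound = exp(−0.4008) = 0.66982.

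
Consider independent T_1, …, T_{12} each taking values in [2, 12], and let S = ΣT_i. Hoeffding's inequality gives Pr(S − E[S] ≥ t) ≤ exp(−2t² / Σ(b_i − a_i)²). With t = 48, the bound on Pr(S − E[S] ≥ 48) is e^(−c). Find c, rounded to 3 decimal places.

Σ(b_i − a_i)² = 12·(10)² = 1200.
c = 2t²/1200 = 2·48²/1200 = 3.8400.

3.840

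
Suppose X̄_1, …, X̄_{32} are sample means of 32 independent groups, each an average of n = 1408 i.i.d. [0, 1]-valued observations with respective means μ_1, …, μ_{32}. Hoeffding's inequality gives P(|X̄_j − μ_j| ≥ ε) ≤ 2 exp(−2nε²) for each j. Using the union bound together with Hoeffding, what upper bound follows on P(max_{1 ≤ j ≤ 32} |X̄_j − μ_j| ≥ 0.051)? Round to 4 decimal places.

0.0422

Per-experiment Hoeffding bound: 2·exp(−2·1408·0.051²) = 2·exp(−7.32442) = 0.0013185.
Union bound over 32 events: 32·0.0013185 = 0.04219.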